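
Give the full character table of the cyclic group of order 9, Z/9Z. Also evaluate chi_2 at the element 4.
Character table of Z/9Z (irreps indexed chi_0,...,chi_8 with chi_k(m) = zeta_9^(k*m), zeta_9 = exp(2*pi*i/9)):
  irrep \ class  {0} (size 1)  {1} (size 1)    {2} (size 1)    {3} (size 1)    {4} (size 1)    {5} (size 1)    {6} (size 1)    {7} (size 1)    {8} (size 1)  
  chi_0          1             1               1               1               1               1               1               1               1             
  chi_1          1             exp(2*I*pi/9)   exp(4*I*pi/9)   exp(2*I*pi/3)   exp(8*I*pi/9)   exp(-8*I*pi/9)  exp(-2*I*pi/3)  exp(-4*I*pi/9)  exp(-2*I*pi/9)
  chi_2          1             exp(4*I*pi/9)   exp(8*I*pi/9)   exp(-2*I*pi/3)  exp(-2*I*pi/9)  exp(2*I*pi/9)   exp(2*I*pi/3)   exp(-8*I*pi/9)  exp(-4*I*pi/9)
  chi_3          1             exp(2*I*pi/3)   exp(-2*I*pi/3)  1               exp(2*I*pi/3)   exp(-2*I*pi/3)  1               exp(2*I*pi/3)   exp(-2*I*pi/3)
  chi_4          1             exp(8*I*pi/9)   exp(-2*I*pi/9)  exp(2*I*pi/3)   exp(-4*I*pi/9)  exp(4*I*pi/9)   exp(-2*I*pi/3)  exp(2*I*pi/9)   exp(-8*I*pi/9)
  chi_5          1             exp(-8*I*pi/9)  exp(2*I*pi/9)   exp(-2*I*pi/3)  exp(4*I*pi/9)   exp(-4*I*pi/9)  exp(2*I*pi/3)   exp(-2*I*pi/9)  exp(8*I*pi/9) 
  chi_6          1             exp(-2*I*pi/3)  exp(2*I*pi/3)   1               exp(-2*I*pi/3)  exp(2*I*pi/3)   1               exp(-2*I*pi/3)  exp(2*I*pi/3) 
  chi_7          1             exp(-4*I*pi/9)  exp(-8*I*pi/9)  exp(2*I*pi/3)   exp(2*I*pi/9)   exp(-2*I*pi/9)  exp(-2*I*pi/3)  exp(8*I*pi/9)   exp(4*I*pi/9) 
  chi_8          1             exp(-2*I*pi/9)  exp(-4*I*pi/9)  exp(-2*I*pi/3)  exp(-8*I*pi/9)  exp(8*I*pi/9)   exp(2*I*pi/3)   exp(4*I*pi/9)   exp(2*I*pi/9) 

Spot check: chi_2(4) = zeta_9^(2*4) = zeta_9^8 = exp(-2*I*pi/9).

Z/9Z is abelian, so all 9 irreducible complex representations are 1-dimensional. They are given by chi_k(m) = zeta_9^(k*m) for k = 0,...,8. Row orthogonality: sum_m chi_k(m) conj(chi_l(m)) = 9 * [k = l].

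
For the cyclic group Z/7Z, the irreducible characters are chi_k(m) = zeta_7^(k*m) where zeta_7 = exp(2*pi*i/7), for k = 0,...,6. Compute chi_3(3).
chi_3(3) = zeta_7^9 = exp(4*I*pi/7)

Details: chi_3(3) = zeta_7^(3*3) = zeta_7^9. Since zeta_7^7 = 1, this equals zeta_7^2 = exp(2*pi*i*2/7) = exp(4*I*pi/7).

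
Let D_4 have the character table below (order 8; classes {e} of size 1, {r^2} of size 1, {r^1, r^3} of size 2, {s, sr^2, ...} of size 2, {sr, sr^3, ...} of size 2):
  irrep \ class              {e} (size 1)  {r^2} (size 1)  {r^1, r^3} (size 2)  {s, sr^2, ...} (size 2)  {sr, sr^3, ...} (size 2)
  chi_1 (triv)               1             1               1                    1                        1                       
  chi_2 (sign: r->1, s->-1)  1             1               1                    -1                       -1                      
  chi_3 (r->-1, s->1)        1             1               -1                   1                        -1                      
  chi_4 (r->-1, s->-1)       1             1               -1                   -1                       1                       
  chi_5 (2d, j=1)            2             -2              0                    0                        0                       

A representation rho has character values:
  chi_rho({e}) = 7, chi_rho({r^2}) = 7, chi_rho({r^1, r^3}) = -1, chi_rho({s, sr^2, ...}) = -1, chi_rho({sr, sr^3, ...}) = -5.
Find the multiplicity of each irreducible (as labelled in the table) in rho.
Multiplicities: chi_1: 0, chi_2: 3, chi_3: 3, chi_4: 1, chi_5: 0.

Use <chi_rho, chi> = (1/|G|) sum_C |C| * chi_rho(C) * conj(chi(C)) with |G| = 8 for each irreducible chi in the table:
  <chi_rho, chi_1> = (1/8)[1*(7)*conj(1) + 1*(7)*conj(1) + 2*(-1)*conj(1) + 2*(-1)*conj(1) + 2*(-5)*conj(1)]
      = (1/8)[(7) + (7) + (-2) + (-2) + (-10)] = 0/8 = 0
  <chi_rho, chi_2> = (1/8)[1*(7)*conj(1) + 1*(7)*conj(1) + 2*(-1)*conj(1) + 2*(-1)*conj(-1) + 2*(-5)*conj(-1)]
      = (1/8)[(7) + (7) + (-2) + (2) + (10)] = 24/8 = 3
  <chi_rho, chi_3> = (1/8)[1*(7)*conj(1) + 1*(7)*conj(1) + 2*(-1)*conj(-1) + 2*(-1)*conj(1) + 2*(-5)*conj(-1)]
      = (1/8)[(7) + (7) + (2) + (-2) + (10)] = 24/8 = 3
  <chi_rho, chi_4> = (1/8)[1*(7)*conj(1) + 1*(7)*conj(1) + 2*(-1)*conj(-1) + 2*(-1)*conj(-1) + 2*(-5)*conj(1)]
      = (1/8)[(7) + (7) + (2) + (2) + (-10)] = 8/8 = 1
  <chi_rho, chi_5> = (1/8)[1*(7)*conj(2) + 1*(7)*conj(-2) + 2*(-1)*conj(0) + 2*(-1)*conj(0) + 2*(-5)*conj(0)]
      = (1/8)[(14) + (-14) + (0) + (0) + (0)] = 0/8 = 0
Dimension check: dim(rho) = sum (mult * dim) = 0*1 + 3*1 + 3*1 + 1*1 + 0*2 = 7 = chi_rho(e) = 7.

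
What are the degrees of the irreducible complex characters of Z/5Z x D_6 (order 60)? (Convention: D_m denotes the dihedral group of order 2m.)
Dimensions: 1, 1, 1, 1, 1, 1, 1, 1, 1, 1, 1, 1, 1, 1, 1, 1, 1, 1, 1, 1, 2, 2, 2, 2, 2, 2, 2, 2, 2, 2

Working: There are 30 irreducibles (= number of conjugacy classes). Their dimensions d_i satisfy sum d_i^2 = |G| = 60: 1 + 1 + 1 + 1 + 1 + 1 + 1 + 1 + 1 + 1 + 1 + 1 + 1 + 1 + 1 + 1 + 1 + 1 + 1 + 1 + 4 + 4 + 4 + 4 + 4 + 4 + 4 + 4 + 4 + 4 = 60. (For the product with Z/5Z: each of the 5 1-dim characters of Z/5Z tensors with each irrep of D_6, giving 5 copies of each D_6-dimension.)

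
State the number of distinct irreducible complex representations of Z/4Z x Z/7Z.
28

Derivation: The number of irreducible complex representations of a finite group equals its number of conjugacy classes. Z/4Z x Z/7Z is abelian of order 28, so every element is its own conjugacy class: 28 classes, so Z/4Z x Z/7Z (order 28) has exactly 28 irreducible complex representations.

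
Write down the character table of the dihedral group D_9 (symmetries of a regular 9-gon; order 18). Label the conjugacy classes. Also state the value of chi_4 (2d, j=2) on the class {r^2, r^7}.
Conjugacy classes: {e} of size 1, {r^1, r^8} of size 2, {r^2, r^7} of size 2, {r^3, r^6} of size 2, {r^4, r^5} of size 2, {s, sr, ..., sr^8} of size 9.
Character table:
  irrep \ class              {e} (size 1)  {r^1, r^8} (size 2)  {r^2, r^7} (size 2)  {r^3, r^6} (size 2)  {r^4, r^5} (size 2)  {s, sr, ..., sr^8} (size 9)
  chi_1 (triv)               1             1                    1                    1                    1                    1                          
  chi_2 (sign: r->1, s->-1)  1             1                    1                    1                    1                    -1                         
  chi_3 (2d, j=1)            2             2*cos(2*pi/9)        2*cos(4*pi/9)        -1                   -2*cos(pi/9)         0                          
  chi_4 (2d, j=2)            2             2*cos(4*pi/9)        -2*cos(pi/9)         -1                   2*cos(2*pi/9)        0                          
  chi_5 (2d, j=3)            2             -1                   -1                   2                    -1                   0                          
  chi_6 (2d, j=4)            2             -2*cos(pi/9)         2*cos(2*pi/9)        -1                   2*cos(4*pi/9)        0                          

Spot check: chi_4 (2d, j=2) on {r^2, r^7} = -2*cos(pi/9).

Details: D_9 has order 2*9 = 18 with 6 conjugacy classes, hence 6 irreducibles. Sum of squared dims 1 + 1 + 4 + 4 + 4 + 4 = 18 = |G|. Linear characters come from the abelianisation; the 2-dimensional irreps have character r^k -> 2*cos(2*pi*j*k/9), reflections -> 0.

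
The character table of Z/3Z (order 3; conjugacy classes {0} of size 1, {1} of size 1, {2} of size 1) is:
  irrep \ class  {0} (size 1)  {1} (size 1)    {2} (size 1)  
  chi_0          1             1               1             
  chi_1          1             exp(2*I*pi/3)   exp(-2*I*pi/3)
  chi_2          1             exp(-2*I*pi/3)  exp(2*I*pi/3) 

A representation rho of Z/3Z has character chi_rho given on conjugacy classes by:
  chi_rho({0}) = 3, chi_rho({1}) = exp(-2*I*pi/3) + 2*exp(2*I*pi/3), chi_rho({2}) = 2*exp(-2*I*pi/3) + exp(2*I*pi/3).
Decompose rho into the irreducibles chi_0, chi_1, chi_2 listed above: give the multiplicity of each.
Multiplicities: chi_0: 0, chi_1: 2, chi_2: 1.

Solution. Use <chi_rho, chi> = (1/|G|) sum_C |C| * chi_rho(C) * conj(chi(C)) with |G| = 3 for each irreducible chi in the table:
  <chi_rho, chi_0> = (1/3)[1*(3)*conj(1) + 1*(exp(-2*I*pi/3) + 2*exp(2*I*pi/3))*conj(1) + 1*(2*exp(-2*I*pi/3) + exp(2*I*pi/3))*conj(1)]
      = (1/3)[(3) + (exp(-2*I*pi/3) + 2*exp(2*I*pi/3)) + (2*exp(-2*I*pi/3) + exp(2*I*pi/3))] = 0/3 = 0
  <chi_rho, chi_1> = (1/3)[1*(3)*conj(1) + 1*(exp(-2*I*pi/3) + 2*exp(2*I*pi/3))*conj(exp(2*I*pi/3)) + 1*(2*exp(-2*I*pi/3) + exp(2*I*pi/3))*conj(exp(-2*I*pi/3))]
      = (1/3)[(3) + (2 + exp(2*I*pi/3)) + (2 + exp(-2*I*pi/3))] = 6/3 = 2
  <chi_rho, chi_2> = (1/3)[1*(3)*conj(1) + 1*(exp(-2*I*pi/3) + 2*exp(2*I*pi/3))*conj(exp(-2*I*pi/3)) + 1*(2*exp(-2*I*pi/3) + exp(2*I*pi/3))*conj(exp(2*I*pi/3))]
      = (1/3)[(3) + (1 + 2*exp(-2*I*pi/3)) + (1 + 2*exp(2*I*pi/3))] = 3/3 = 1
(Exp terms are combined using exp(i*s)*conj(exp(i*t)) = exp(i*(s-t)), and sums of them are collapsed using the identity that for every m > 1 the m distinct m-th roots of unity sum to 0, e.g. 1 + exp(2*I*pi/3) + exp(-2*I*pi/3) = 0.)
Dimension check: dim(rho) = sum (mult * dim) = 0*1 + 2*1 + 1*1 = 3 = chi_rho(e) = 3.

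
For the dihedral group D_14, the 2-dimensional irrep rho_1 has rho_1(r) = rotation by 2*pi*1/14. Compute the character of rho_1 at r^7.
chi_{rho_1}(r^7) = 2*cos(2*pi*1*7/14) = -2

Derivation: rho_1(r^7) is rotation by angle 2*pi*1*7/14, whose trace is 2*cos(2*pi*1*7/14) = -2.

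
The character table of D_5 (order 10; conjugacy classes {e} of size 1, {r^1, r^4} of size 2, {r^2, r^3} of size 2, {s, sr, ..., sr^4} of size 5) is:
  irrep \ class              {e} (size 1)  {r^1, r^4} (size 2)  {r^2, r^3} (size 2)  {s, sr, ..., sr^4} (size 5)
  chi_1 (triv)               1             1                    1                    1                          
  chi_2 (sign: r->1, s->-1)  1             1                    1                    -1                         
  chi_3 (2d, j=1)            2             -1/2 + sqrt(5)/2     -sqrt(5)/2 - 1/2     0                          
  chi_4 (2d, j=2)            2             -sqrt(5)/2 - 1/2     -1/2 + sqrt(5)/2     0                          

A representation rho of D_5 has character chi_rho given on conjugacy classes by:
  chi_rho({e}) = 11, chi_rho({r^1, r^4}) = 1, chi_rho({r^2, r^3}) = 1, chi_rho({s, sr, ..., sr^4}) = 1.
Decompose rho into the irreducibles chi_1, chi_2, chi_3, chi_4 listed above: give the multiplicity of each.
Multiplicities: chi_1: 2, chi_2: 1, chi_3: 2, chi_4: 2.

Details: Use <chi_rho, chi> = (1/|G|) sum_C |C| * chi_rho(C) * conj(chi(C)) with |G| = 10 for each irreducible chi in the table:
  <chi_rho, chi_1> = (1/10)[1*(11)*conj(1) + 2*(1)*conj(1) + 2*(1)*conj(1) + 5*(1)*conj(1)]
      = (1/10)[(11) + (2) + (2) + (5)] = 20/10 = 2
  <chi_rho, chi_2> = (1/10)[1*(11)*conj(1) + 2*(1)*conj(1) + 2*(1)*conj(1) + 5*(1)*conj(-1)]
      = (1/10)[(11) + (2) + (2) + (-5)] = 10/10 = 1
  <chi_rho, chi_3> = (1/10)[1*(11)*conj(2) + 2*(1)*conj(-1/2 + sqrt(5)/2) + 2*(1)*conj(-sqrt(5)/2 - 1/2) + 5*(1)*conj(0)]
      = (1/10)[(22) + (-1 + sqrt(5)) + (-sqrt(5) - 1) + (0)] = 20/10 = 2
  <chi_rho, chi_4> = (1/10)[1*(11)*conj(2) + 2*(1)*conj(-sqrt(5)/2 - 1/2) + 2*(1)*conj(-1/2 + sqrt(5)/2) + 5*(1)*conj(0)]
      = (1/10)[(22) + (-sqrt(5) - 1) + (-1 + sqrt(5)) + (0)] = 20/10 = 2
Dimension check: dim(rho) = sum (mult * dim) = 2*1 + 1*1 + 2*2 + 2*2 = 11 = chi_rho(e) = 11.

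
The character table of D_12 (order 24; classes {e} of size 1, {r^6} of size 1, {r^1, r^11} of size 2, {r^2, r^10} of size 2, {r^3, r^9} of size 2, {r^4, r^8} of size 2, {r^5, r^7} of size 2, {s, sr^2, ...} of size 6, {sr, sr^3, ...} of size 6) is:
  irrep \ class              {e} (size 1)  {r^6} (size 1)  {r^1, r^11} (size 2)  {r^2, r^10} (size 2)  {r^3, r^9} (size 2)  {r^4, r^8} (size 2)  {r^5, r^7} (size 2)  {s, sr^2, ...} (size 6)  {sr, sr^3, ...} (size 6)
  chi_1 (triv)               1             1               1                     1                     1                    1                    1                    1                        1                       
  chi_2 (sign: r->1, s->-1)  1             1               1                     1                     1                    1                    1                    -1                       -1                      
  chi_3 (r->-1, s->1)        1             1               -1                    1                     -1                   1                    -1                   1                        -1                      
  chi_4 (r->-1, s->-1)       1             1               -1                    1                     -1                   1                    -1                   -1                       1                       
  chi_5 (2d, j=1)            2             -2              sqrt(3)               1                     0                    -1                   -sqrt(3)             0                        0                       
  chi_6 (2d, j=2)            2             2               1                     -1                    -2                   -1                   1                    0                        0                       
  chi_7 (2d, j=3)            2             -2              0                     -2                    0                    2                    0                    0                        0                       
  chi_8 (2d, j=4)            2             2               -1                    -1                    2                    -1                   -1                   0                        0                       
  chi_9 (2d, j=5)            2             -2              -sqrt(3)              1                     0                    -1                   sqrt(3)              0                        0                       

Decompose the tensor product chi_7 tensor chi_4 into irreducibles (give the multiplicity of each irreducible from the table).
chi_7 tensor chi_4 = chi_7 (all other irreducibles have multiplicity 0).

Explanation: The character of a tensor product is the pointwise product (chi_7 * chi_4)(C) = chi_7(C) * chi_4(C):
  {e}: (2)*(1), {r^6}: (-2)*(1), {r^1, r^11}: (0)*(-1), {r^2, r^10}: (-2)*(1), {r^3, r^9}: (0)*(-1), {r^4, r^8}: (2)*(1), {r^5, r^7}: (0)*(-1), {s, sr^2, ...}: (0)*(-1), {sr, sr^3, ...}: (0)*(1)
so (chi_7 * chi_4) takes values
  {e} -> 2, {r^6} -> -2, {r^1, r^11} -> 0, {r^2, r^10} -> -2, {r^3, r^9} -> 0, {r^4, r^8} -> 2, {r^5, r^7} -> 0, {s, sr^2, ...} -> 0, {sr, sr^3, ...} -> 0.
Now take the inner product of this character with each irreducible chi from the table, <chi_7*chi_4, chi> = (1/24) sum_C |C| (chi_7*chi_4)(C) conj(chi(C)):
  <chi_7*chi_4, chi_1> = (1/24)[1*(2)*conj(1) + 1*(-2)*conj(1) + 2*(0)*conj(1) + 2*(-2)*conj(1) + 2*(0)*conj(1) + 2*(2)*conj(1) + 2*(0)*conj(1) + 6*(0)*conj(1) + 6*(0)*conj(1)]
      = (1/24)[(2) + (-2) + (0) + (-4) + (0) + (4) + (0) + (0) + (0)] = 0/24 = 0
  <chi_7*chi_4, chi_2> = (1/24)[1*(2)*conj(1) + 1*(-2)*conj(1) + 2*(0)*conj(1) + 2*(-2)*conj(1) + 2*(0)*conj(1) + 2*(2)*conj(1) + 2*(0)*conj(1) + 6*(0)*conj(-1) + 6*(0)*conj(-1)]
      = (1/24)[(2) + (-2) + (0) + (-4) + (0) + (4) + (0) + (0) + (0)] = 0/24 = 0
  <chi_7*chi_4, chi_3> = (1/24)[1*(2)*conj(1) + 1*(-2)*conj(1) + 2*(0)*conj(-1) + 2*(-2)*conj(1) + 2*(0)*conj(-1) + 2*(2)*conj(1) + 2*(0)*conj(-1) + 6*(0)*conj(1) + 6*(0)*conj(-1)]
      = (1/24)[(2) + (-2) + (0) + (-4) + (0) + (4) + (0) + (0) + (0)] = 0/24 = 0
  <chi_7*chi_4, chi_4> = (1/24)[1*(2)*conj(1) + 1*(-2)*conj(1) + 2*(0)*conj(-1) + 2*(-2)*conj(1) + 2*(0)*conj(-1) + 2*(2)*conj(1) + 2*(0)*conj(-1) + 6*(0)*conj(-1) + 6*(0)*conj(1)]
      = (1/24)[(2) + (-2) + (0) + (-4) + (0) + (4) + (0) + (0) + (0)] = 0/24 = 0
  <chi_7*chi_4, chi_5> = (1/24)[1*(2)*conj(2) + 1*(-2)*conj(-2) + 2*(0)*conj(sqrt(3)) + 2*(-2)*conj(1) + 2*(0)*conj(0) + 2*(2)*conj(-1) + 2*(0)*conj(-sqrt(3)) + 6*(0)*conj(0) + 6*(0)*conj(0)]
      = (1/24)[(4) + (4) + (0) + (-4) + (0) + (-4) + (0) + (0) + (0)] = 0/24 = 0
  <chi_7*chi_4, chi_6> = (1/24)[1*(2)*conj(2) + 1*(-2)*conj(2) + 2*(0)*conj(1) + 2*(-2)*conj(-1) + 2*(0)*conj(-2) + 2*(2)*conj(-1) + 2*(0)*conj(1) + 6*(0)*conj(0) + 6*(0)*conj(0)]
      = (1/24)[(4) + (-4) + (0) + (4) + (0) + (-4) + (0) + (0) + (0)] = 0/24 = 0
  <chi_7*chi_4, chi_7> = (1/24)[1*(2)*conj(2) + 1*(-2)*conj(-2) + 2*(0)*conj(0) + 2*(-2)*conj(-2) + 2*(0)*conj(0) + 2*(2)*conj(2) + 2*(0)*conj(0) + 6*(0)*conj(0) + 6*(0)*conj(0)]
      = (1/24)[(4) + (4) + (0) + (8) + (0) + (8) + (0) + (0) + (0)] = 24/24 = 1
  <chi_7*chi_4, chi_8> = (1/24)[1*(2)*conj(2) + 1*(-2)*conj(2) + 2*(0)*conj(-1) + 2*(-2)*conj(-1) + 2*(0)*conj(2) + 2*(2)*conj(-1) + 2*(0)*conj(-1) + 6*(0)*conj(0) + 6*(0)*conj(0)]
      = (1/24)[(4) + (-4) + (0) + (4) + (0) + (-4) + (0) + (0) + (0)] = 0/24 = 0
  <chi_7*chi_4, chi_9> = (1/24)[1*(2)*conj(2) + 1*(-2)*conj(-2) + 2*(0)*conj(-sqrt(3)) + 2*(-2)*conj(1) + 2*(0)*conj(0) + 2*(2)*conj(-1) + 2*(0)*conj(sqrt(3)) + 6*(0)*conj(0) + 6*(0)*conj(0)]
      = (1/24)[(4) + (4) + (0) + (-4) + (0) + (-4) + (0) + (0) + (0)] = 0/24 = 0
Hence the multiplicities are chi_7: 1. Dimension check: dim(chi_7)*dim(chi_4) = 2*1 = 2 and sum (mult * dim) = 1*2 = 2.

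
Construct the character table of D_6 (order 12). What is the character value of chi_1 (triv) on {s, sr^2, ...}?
Conjugacy classes: {e} of size 1, {r^3} of size 1, {r^1, r^5} of size 2, {r^2, r^4} of size 2, {s, sr^2, ...} of size 3, {sr, sr^3, ...} of size 3.
Character table:
  irrep \ class              {e} (size 1)  {r^3} (size 1)  {r^1, r^5} (size 2)  {r^2, r^4} (size 2)  {s, sr^2, ...} (size 3)  {sr, sr^3, ...} (size 3)
  chi_1 (triv)               1             1               1                    1                    1                        1                       
  chi_2 (sign: r->1, s->-1)  1             1               1                    1                    -1                       -1                      
  chi_3 (r->-1, s->1)        1             -1              -1                   1                    1                        -1                      
  chi_4 (r->-1, s->-1)       1             -1              -1                   1                    -1                       1                       
  chi_5 (2d, j=1)            2             -2              1                    -1                   0                        0                       
  chi_6 (2d, j=2)            2             2               -1                   -1                   0                        0                       

Spot check: chi_1 (triv) on {s, sr^2, ...} = 1.

Proof sketch: D_6 has order 2*6 = 12 with 6 conjugacy classes, hence 6 irreducibles. Sum of squared dims 1 + 1 + 1 + 1 + 4 + 4 = 12 = |G|. Linear characters come from the abelianisation; the 2-dimensional irreps have character r^k -> 2*cos(2*pi*j*k/6), reflections -> 0.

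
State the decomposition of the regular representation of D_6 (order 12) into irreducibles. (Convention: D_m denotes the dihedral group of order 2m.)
Each irreducible V_i of dimension d_i appears with multiplicity d_i, i.e. rho_reg = (direct sum over all irreducibles V_i) d_i V_i. The irreducible dimensions for D_6 are 1, 1, 1, 1, 2, 2: 4 irreducibles of dimension 1, each with multiplicity 1; 2 irreducibles of dimension 2, each with multiplicity 2. Total dimension 4*1*1 + 2*2*2 = 12 = |G|.

Justification: General theorem: in the regular representation of a finite group G, each irreducible appears with multiplicity equal to its dimension. Check: dim(rho_reg) = sum d_i^2 = 1 + 1 + 1 + 1 + 4 + 4 = 12 = |G|.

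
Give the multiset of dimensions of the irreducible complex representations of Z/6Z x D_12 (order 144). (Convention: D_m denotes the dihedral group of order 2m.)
Dimensions: 1, 1, 1, 1, 1, 1, 1, 1, 1, 1, 1, 1, 1, 1, 1, 1, 1, 1, 1, 1, 1, 1, 1, 1, 2, 2, 2, 2, 2, 2, 2, 2, 2, 2, 2, 2, 2, 2, 2, 2, 2, 2, 2, 2, 2, 2, 2, 2, 2, 2, 2, 2, 2, 2

Solution. There are 54 irreducibles (= number of conjugacy classes). Their dimensions d_i satisfy sum d_i^2 = |G| = 144: 1 + 1 + 1 + 1 + 1 + 1 + 1 + 1 + 1 + 1 + 1 + 1 + 1 + 1 + 1 + 1 + 1 + 1 + 1 + 1 + 1 + 1 + 1 + 1 + 4 + 4 + 4 + 4 + 4 + 4 + 4 + 4 + 4 + 4 + 4 + 4 + 4 + 4 + 4 + 4 + 4 + 4 + 4 + 4 + 4 + 4 + 4 + 4 + 4 + 4 + 4 + 4 + 4 + 4 = 144. (For the product with Z/6Z: each of the 6 1-dim characters of Z/6Z tensors with each irrep of D_12, giving 6 copies of each D_12-dimension.)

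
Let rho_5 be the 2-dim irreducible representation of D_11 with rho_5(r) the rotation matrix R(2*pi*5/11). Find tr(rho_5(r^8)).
chi_{rho_5}(r^8) = 2*cos(2*pi*5*8/11) = -2*cos(3*pi/11)

Solution. rho_5(r^8) is rotation by angle 2*pi*5*8/11, whose trace is 2*cos(2*pi*5*8/11) = -2*cos(3*pi/11).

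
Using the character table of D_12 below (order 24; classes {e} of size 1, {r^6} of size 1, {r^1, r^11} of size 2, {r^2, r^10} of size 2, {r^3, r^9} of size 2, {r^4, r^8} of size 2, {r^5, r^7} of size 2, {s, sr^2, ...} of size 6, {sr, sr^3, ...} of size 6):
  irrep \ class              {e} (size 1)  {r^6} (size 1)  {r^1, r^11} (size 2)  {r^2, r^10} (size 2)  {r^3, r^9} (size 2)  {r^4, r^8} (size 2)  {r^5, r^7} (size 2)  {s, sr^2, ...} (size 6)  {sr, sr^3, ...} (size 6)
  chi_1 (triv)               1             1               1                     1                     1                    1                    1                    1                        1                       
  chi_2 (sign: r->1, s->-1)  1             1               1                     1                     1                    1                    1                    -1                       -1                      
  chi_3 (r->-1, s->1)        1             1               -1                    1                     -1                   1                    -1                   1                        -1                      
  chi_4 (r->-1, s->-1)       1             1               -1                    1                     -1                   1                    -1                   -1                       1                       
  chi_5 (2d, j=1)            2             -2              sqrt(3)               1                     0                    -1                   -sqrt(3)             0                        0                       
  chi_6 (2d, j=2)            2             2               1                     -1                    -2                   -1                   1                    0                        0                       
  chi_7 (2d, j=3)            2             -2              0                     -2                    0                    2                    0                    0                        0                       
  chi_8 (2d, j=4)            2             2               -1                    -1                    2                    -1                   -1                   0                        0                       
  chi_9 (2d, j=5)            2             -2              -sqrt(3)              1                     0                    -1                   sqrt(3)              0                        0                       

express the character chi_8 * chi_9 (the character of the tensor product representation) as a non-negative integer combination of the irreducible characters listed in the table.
chi_8 tensor chi_9 = chi_5 + chi_7 (all other irreducibles have multiplicity 0).

Argument: The character of a tensor product is the pointwise product (chi_8 * chi_9)(C) = chi_8(C) * chi_9(C):
  {e}: (2)*(2), {r^6}: (2)*(-2), {r^1, r^11}: (-1)*(-sqrt(3)), {r^2, r^10}: (-1)*(1), {r^3, r^9}: (2)*(0), {r^4, r^8}: (-1)*(-1), {r^5, r^7}: (-1)*(sqrt(3)), {s, sr^2, ...}: (0)*(0), {sr, sr^3, ...}: (0)*(0)
so (chi_8 * chi_9) takes values
  {e} -> 4, {r^6} -> -4, {r^1, r^11} -> sqrt(3), {r^2, r^10} -> -1, {r^3, r^9} -> 0, {r^4, r^8} -> 1, {r^5, r^7} -> -sqrt(3), {s, sr^2, ...} -> 0, {sr, sr^3, ...} -> 0.
Now take the inner product of this character with each irreducible chi from the table, <chi_8*chi_9, chi> = (1/24) sum_C |C| (chi_8*chi_9)(C) conj(chi(C)):
  <chi_8*chi_9, chi_1> = (1/24)[1*(4)*conj(1) + 1*(-4)*conj(1) + 2*(sqrt(3))*conj(1) + 2*(-1)*conj(1) + 2*(0)*conj(1) + 2*(1)*conj(1) + 2*(-sqrt(3))*conj(1) + 6*(0)*conj(1) + 6*(0)*conj(1)]
      = (1/24)[(4) + (-4) + (2*sqrt(3)) + (-2) + (0) + (2) + (-2*sqrt(3)) + (0) + (0)] = 0/24 = 0
  <chi_8*chi_9, chi_2> = (1/24)[1*(4)*conj(1) + 1*(-4)*conj(1) + 2*(sqrt(3))*conj(1) + 2*(-1)*conj(1) + 2*(0)*conj(1) + 2*(1)*conj(1) + 2*(-sqrt(3))*conj(1) + 6*(0)*conj(-1) + 6*(0)*conj(-1)]
      = (1/24)[(4) + (-4) + (2*sqrt(3)) + (-2) + (0) + (2) + (-2*sqrt(3)) + (0) + (0)] = 0/24 = 0
  <chi_8*chi_9, chi_3> = (1/24)[1*(4)*conj(1) + 1*(-4)*conj(1) + 2*(sqrt(3))*conj(-1) + 2*(-1)*conj(1) + 2*(0)*conj(-1) + 2*(1)*conj(1) + 2*(-sqrt(3))*conj(-1) + 6*(0)*conj(1) + 6*(0)*conj(-1)]
      = (1/24)[(4) + (-4) + (-2*sqrt(3)) + (-2) + (0) + (2) + (2*sqrt(3)) + (0) + (0)] = 0/24 = 0
  <chi_8*chi_9, chi_4> = (1/24)[1*(4)*conj(1) + 1*(-4)*conj(1) + 2*(sqrt(3))*conj(-1) + 2*(-1)*conj(1) + 2*(0)*conj(-1) + 2*(1)*conj(1) + 2*(-sqrt(3))*conj(-1) + 6*(0)*conj(-1) + 6*(0)*conj(1)]
      = (1/24)[(4) + (-4) + (-2*sqrt(3)) + (-2) + (0) + (2) + (2*sqrt(3)) + (0) + (0)] = 0/24 = 0
  <chi_8*chi_9, chi_5> = (1/24)[1*(4)*conj(2) + 1*(-4)*conj(-2) + 2*(sqrt(3))*conj(sqrt(3)) + 2*(-1)*conj(1) + 2*(0)*conj(0) + 2*(1)*conj(-1) + 2*(-sqrt(3))*conj(-sqrt(3)) + 6*(0)*conj(0) + 6*(0)*conj(0)]
      = (1/24)[(8) + (8) + (6) + (-2) + (0) + (-2) + (6) + (0) + (0)] = 24/24 = 1
  <chi_8*chi_9, chi_6> = (1/24)[1*(4)*conj(2) + 1*(-4)*conj(2) + 2*(sqrt(3))*conj(1) + 2*(-1)*conj(-1) + 2*(0)*conj(-2) + 2*(1)*conj(-1) + 2*(-sqrt(3))*conj(1) + 6*(0)*conj(0) + 6*(0)*conj(0)]
      = (1/24)[(8) + (-8) + (2*sqrt(3)) + (2) + (0) + (-2) + (-2*sqrt(3)) + (0) + (0)] = 0/24 = 0
  <chi_8*chi_9, chi_7> = (1/24)[1*(4)*conj(2) + 1*(-4)*conj(-2) + 2*(sqrt(3))*conj(0) + 2*(-1)*conj(-2) + 2*(0)*conj(0) + 2*(1)*conj(2) + 2*(-sqrt(3))*conj(0) + 6*(0)*conj(0) + 6*(0)*conj(0)]
      = (1/24)[(8) + (8) + (0) + (4) + (0) + (4) + (0) + (0) + (0)] = 24/24 = 1
  <chi_8*chi_9, chi_8> = (1/24)[1*(4)*conj(2) + 1*(-4)*conj(2) + 2*(sqrt(3))*conj(-1) + 2*(-1)*conj(-1) + 2*(0)*conj(2) + 2*(1)*conj(-1) + 2*(-sqrt(3))*conj(-1) + 6*(0)*conj(0) + 6*(0)*conj(0)]
      = (1/24)[(8) + (-8) + (-2*sqrt(3)) + (2) + (0) + (-2) + (2*sqrt(3)) + (0) + (0)] = 0/24 = 0
  <chi_8*chi_9, chi_9> = (1/24)[1*(4)*conj(2) + 1*(-4)*conj(-2) + 2*(sqrt(3))*conj(-sqrt(3)) + 2*(-1)*conj(1) + 2*(0)*conj(0) + 2*(1)*conj(-1) + 2*(-sqrt(3))*conj(sqrt(3)) + 6*(0)*conj(0) + 6*(0)*conj(0)]
      = (1/24)[(8) + (8) + (-6) + (-2) + (0) + (-2) + (-6) + (0) + (0)] = 0/24 = 0
Hence the multiplicities are chi_5: 1, chi_7: 1. Dimension check: dim(chi_8)*dim(chi_9) = 2*2 = 4 and sum (mult * dim) = 1*2 + 1*2 = 4.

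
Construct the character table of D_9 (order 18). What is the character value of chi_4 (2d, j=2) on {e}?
Conjugacy classes: {e} of size 1, {r^1, r^8} of size 2, {r^2, r^7} of size 2, {r^3, r^6} of size 2, {r^4, r^5} of size 2, {s, sr, ..., sr^8} of size 9.
Character table:
  irrep \ class              {e} (size 1)  {r^1, r^8} (size 2)  {r^2, r^7} (size 2)  {r^3, r^6} (size 2)  {r^4, r^5} (size 2)  {s, sr, ..., sr^8} (size 9)
  chi_1 (triv)               1             1                    1                    1                    1                    1                          
  chi_2 (sign: r->1, s->-1)  1             1                    1                    1                    1                    -1                         
  chi_3 (2d, j=1)            2             2*cos(2*pi/9)        2*cos(4*pi/9)        -1                   -2*cos(pi/9)         0                          
  chi_4 (2d, j=2)            2             2*cos(4*pi/9)        -2*cos(pi/9)         -1                   2*cos(2*pi/9)        0                          
  chi_5 (2d, j=3)            2             -1                   -1                   2                    -1                   0                          
  chi_6 (2d, j=4)            2             -2*cos(pi/9)         2*cos(2*pi/9)        -1                   2*cos(4*pi/9)        0                          

Spot check: chi_4 (2d, j=2) on {e} = 2.

Justification: D_9 has order 2*9 = 18 with 6 conjugacy classes, hence 6 irreducibles. Sum of squared dims 1 + 1 + 4 + 4 + 4 + 4 = 18 = |G|. Linear characters come from the abelianisation; the 2-dimensional irreps have character r^k -> 2*cos(2*pi*j*k/9), reflections -> 0.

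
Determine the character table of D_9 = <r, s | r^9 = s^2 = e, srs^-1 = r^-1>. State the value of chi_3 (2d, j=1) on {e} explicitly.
Conjugacy classes: {e} of size 1, {r^1, r^8} of size 2, {r^2, r^7} of size 2, {r^3, r^6} of size 2, {r^4, r^5} of size 2, {s, sr, ..., sr^8} of size 9.
Character table:
  irrep \ class              {e} (size 1)  {r^1, r^8} (size 2)  {r^2, r^7} (size 2)  {r^3, r^6} (size 2)  {r^4, r^5} (size 2)  {s, sr, ..., sr^8} (size 9)
  chi_1 (triv)               1             1                    1                    1                    1                    1                          
  chi_2 (sign: r->1, s->-1)  1             1                    1                    1                    1                    -1                         
  chi_3 (2d, j=1)            2             2*cos(2*pi/9)        2*cos(4*pi/9)        -1                   -2*cos(pi/9)         0                          
  chi_4 (2d, j=2)            2             2*cos(4*pi/9)        -2*cos(pi/9)         -1                   2*cos(2*pi/9)        0                          
  chi_5 (2d, j=3)            2             -1                   -1                   2                    -1                   0                          
  chi_6 (2d, j=4)            2             -2*cos(pi/9)         2*cos(2*pi/9)        -1                   2*cos(4*pi/9)        0                          

Spot check: chi_3 (2d, j=1) on {e} = 2.

Why: D_9 has order 2*9 = 18 with 6 conjugacy classes, hence 6 irreducibles. Sum of squared dims 1 + 1 + 4 + 4 + 4 + 4 = 18 = |G|. Linear characters come from the abelianisation; the 2-dimensional irreps have character r^k -> 2*cos(2*pi*j*k/9), reflections -> 0.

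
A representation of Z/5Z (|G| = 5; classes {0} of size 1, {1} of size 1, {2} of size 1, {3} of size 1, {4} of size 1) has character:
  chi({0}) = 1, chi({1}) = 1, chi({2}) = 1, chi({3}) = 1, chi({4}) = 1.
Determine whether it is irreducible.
Irreducible: <chi, chi> = 1.

Working: <chi, chi> = (1/|G|) sum_C |C| * |chi(C)|^2 = (1/5)[1*|1|^2 + 1*|1|^2 + 1*|1|^2 + 1*|1|^2 + 1*|1|^2]
  = (1/5)[(1) + (1) + (1) + (1) + (1)] = 5/5 = 1.
(Exp terms are combined using exp(i*s)*conj(exp(i*t)) = exp(i*(s-t)), and sums of them are collapsed using the identity that for every m > 1 the m distinct m-th roots of unity sum to 0, e.g. 1 + exp(2*I*pi/3) + exp(-2*I*pi/3) = 0.)
A character is irreducible iff <chi, chi> = 1, so this representation is irreducible.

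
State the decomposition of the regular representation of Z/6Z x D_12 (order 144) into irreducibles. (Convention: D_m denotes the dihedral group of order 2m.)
Each irreducible V_i of dimension d_i appears with multiplicity d_i, i.e. rho_reg = (direct sum over all irreducibles V_i) d_i V_i. The irreducible dimensions for Z/6Z x D_12 are 1, 1, 1, 1, 1, 1, 1, 1, 1, 1, 1, 1, 1, 1, 1, 1, 1, 1, 1, 1, 1, 1, 1, 1, 2, 2, 2, 2, 2, 2, 2, 2, 2, 2, 2, 2, 2, 2, 2, 2, 2, 2, 2, 2, 2, 2, 2, 2, 2, 2, 2, 2, 2, 2: 24 irreducibles of dimension 1, each with multiplicity 1; 30 irreducibles of dimension 2, each with multiplicity 2. Total dimension 24*1*1 + 30*2*2 = 144 = |G|.

Details: General theorem: in the regular representation of a finite group G, each irreducible appears with multiplicity equal to its dimension. Check: dim(rho_reg) = sum d_i^2 = 1 + 1 + 1 + 1 + 1 + 1 + 1 + 1 + 1 + 1 + 1 + 1 + 1 + 1 + 1 + 1 + 1 + 1 + 1 + 1 + 1 + 1 + 1 + 1 + 4 + 4 + 4 + 4 + 4 + 4 + 4 + 4 + 4 + 4 + 4 + 4 + 4 + 4 + 4 + 4 + 4 + 4 + 4 + 4 + 4 + 4 + 4 + 4 + 4 + 4 + 4 + 4 + 4 + 4 = 144 = |G|.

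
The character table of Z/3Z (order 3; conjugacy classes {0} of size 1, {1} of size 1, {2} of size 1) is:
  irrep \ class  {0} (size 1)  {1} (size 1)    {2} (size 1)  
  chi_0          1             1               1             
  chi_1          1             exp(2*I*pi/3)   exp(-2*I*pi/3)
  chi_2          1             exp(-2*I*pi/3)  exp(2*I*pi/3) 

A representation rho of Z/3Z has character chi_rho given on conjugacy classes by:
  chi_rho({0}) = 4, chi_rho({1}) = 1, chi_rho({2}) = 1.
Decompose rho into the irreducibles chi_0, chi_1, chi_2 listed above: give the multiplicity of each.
Multiplicities: chi_0: 2, chi_1: 1, chi_2: 1.

Why: Use <chi_rho, chi> = (1/|G|) sum_C |C| * chi_rho(C) * conj(chi(C)) with |G| = 3 for each irreducible chi in the table:
  <chi_rho, chi_0> = (1/3)[1*(4)*conj(1) + 1*(1)*conj(1) + 1*(1)*conj(1)]
      = (1/3)[(4) + (1) + (1)] = 6/3 = 2
  <chi_rho, chi_1> = (1/3)[1*(4)*conj(1) + 1*(1)*conj(exp(2*I*pi/3)) + 1*(1)*conj(exp(-2*I*pi/3))]
      = (1/3)[(4) + (1 + 2*exp(-2*I*pi/3) + exp(2*I*pi/3)) + (1 + exp(-2*I*pi/3) + 2*exp(2*I*pi/3))] = 3/3 = 1
  <chi_rho, chi_2> = (1/3)[1*(4)*conj(1) + 1*(1)*conj(exp(-2*I*pi/3)) + 1*(1)*conj(exp(2*I*pi/3))]
      = (1/3)[(4) + (1 + exp(-2*I*pi/3) + 2*exp(2*I*pi/3)) + (1 + 2*exp(-2*I*pi/3) + exp(2*I*pi/3))] = 3/3 = 1
(Exp terms are combined using exp(i*s)*conj(exp(i*t)) = exp(i*(s-t)), and sums of them are collapsed using the identity that for every m > 1 the m distinct m-th roots of unity sum to 0, e.g. 1 + exp(2*I*pi/3) + exp(-2*I*pi/3) = 0.)
Dimension check: dim(rho) = sum (mult * dim) = 2*1 + 1*1 + 1*1 = 4 = chi_rho(e) = 4.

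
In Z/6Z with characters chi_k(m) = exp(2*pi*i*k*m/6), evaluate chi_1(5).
chi_1(5) = zeta_6^5 = exp(-I*pi/3)

Explanation: chi_1(5) = zeta_6^(1*5) = zeta_6^5. Since zeta_6^6 = 1, this equals zeta_6^5 = exp(2*pi*i*5/6) = exp(-I*pi/3).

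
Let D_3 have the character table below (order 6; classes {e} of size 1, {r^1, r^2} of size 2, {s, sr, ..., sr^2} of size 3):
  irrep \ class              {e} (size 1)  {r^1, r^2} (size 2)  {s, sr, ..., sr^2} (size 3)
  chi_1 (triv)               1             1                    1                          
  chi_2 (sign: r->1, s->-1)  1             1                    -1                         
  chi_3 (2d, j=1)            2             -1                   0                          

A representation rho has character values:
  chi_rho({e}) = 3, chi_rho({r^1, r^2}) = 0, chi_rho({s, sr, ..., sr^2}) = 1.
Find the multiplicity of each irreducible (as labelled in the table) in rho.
Multiplicities: chi_1: 1, chi_2: 0, chi_3: 1.

Working: Use <chi_rho, chi> = (1/|G|) sum_C |C| * chi_rho(C) * conj(chi(C)) with |G| = 6 for each irreducible chi in the table:
  <chi_rho, chi_1> = (1/6)[1*(3)*conj(1) + 2*(0)*conj(1) + 3*(1)*conj(1)]
      = (1/6)[(3) + (0) + (3)] = 6/6 = 1
  <chi_rho, chi_2> = (1/6)[1*(3)*conj(1) + 2*(0)*conj(1) + 3*(1)*conj(-1)]
      = (1/6)[(3) + (0) + (-3)] = 0/6 = 0
  <chi_rho, chi_3> = (1/6)[1*(3)*conj(2) + 2*(0)*conj(-1) + 3*(1)*conj(0)]
      = (1/6)[(6) + (0) + (0)] = 6/6 = 1
Dimension check: dim(rho) = sum (mult * dim) = 1*1 + 0*1 + 1*2 = 3 = chi_rho(e) = 3.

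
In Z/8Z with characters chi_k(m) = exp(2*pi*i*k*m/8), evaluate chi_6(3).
chi_6(3) = zeta_8^18 = I

Proof sketch: chi_6(3) = zeta_8^(6*3) = zeta_8^18. Since zeta_8^8 = 1, this equals zeta_8^2 = exp(2*pi*i*2/8) = I.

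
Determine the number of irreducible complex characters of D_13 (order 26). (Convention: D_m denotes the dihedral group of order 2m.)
8

Solution. The number of irreducible complex representations of a finite group equals its number of conjugacy classes. D_13 has 8 conjugacy classes ((n+3)/2 for n odd), so D_13 (order 26) has exactly 8 irreducible complex representations.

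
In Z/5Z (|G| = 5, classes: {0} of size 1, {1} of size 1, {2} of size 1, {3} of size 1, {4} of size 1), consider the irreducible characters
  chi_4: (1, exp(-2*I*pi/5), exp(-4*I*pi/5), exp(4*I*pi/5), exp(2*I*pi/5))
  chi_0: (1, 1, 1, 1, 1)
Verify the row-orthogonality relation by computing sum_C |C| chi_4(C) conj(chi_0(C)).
Sum = 0; so <chi_4, chi_0> = 0 (distinct irreducibles are orthogonal).

Why: Compute term by term over conjugacy classes (|C| * chi_4(C) * conj(chi_0(C))):
  1*(1)*conj(1) + 1*(exp(-2*I*pi/5))*conj(1) + 1*(exp(-4*I*pi/5))*conj(1) + 1*(exp(4*I*pi/5))*conj(1) + 1*(exp(2*I*pi/5))*conj(1)
  = (1) + (exp(-2*I*pi/5)) + (exp(-4*I*pi/5)) + (exp(4*I*pi/5)) + (exp(2*I*pi/5))
  = 0.
(Exp terms are combined using exp(i*s)*conj(exp(i*t)) = exp(i*(s-t)), and sums of them are collapsed using the identity that for every m > 1 the m distinct m-th roots of unity sum to 0, e.g. 1 + exp(2*I*pi/3) + exp(-2*I*pi/3) = 0.)
Dividing by |G| = 5 gives 0/5 = 0, matching the row-orthogonality relation <chi_4, chi_0> = [chi_4 = chi_0].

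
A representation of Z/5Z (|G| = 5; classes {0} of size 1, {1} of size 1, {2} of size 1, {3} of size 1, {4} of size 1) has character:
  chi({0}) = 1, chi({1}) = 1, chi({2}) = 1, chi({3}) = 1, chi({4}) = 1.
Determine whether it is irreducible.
Irreducible: <chi, chi> = 1.

Reasoning: <chi, chi> = (1/|G|) sum_C |C| * |chi(C)|^2 = (1/5)[1*|1|^2 + 1*|1|^2 + 1*|1|^2 + 1*|1|^2 + 1*|1|^2]
  = (1/5)[(1) + (1) + (1) + (1) + (1)] = 5/5 = 1.
(Exp terms are combined using exp(i*s)*conj(exp(i*t)) = exp(i*(s-t)), and sums of them are collapsed using the identity that for every m > 1 the m distinct m-th roots of unity sum to 0, e.g. 1 + exp(2*I*pi/3) + exp(-2*I*pi/3) = 0.)
A character is irreducible iff <chi, chi> = 1, so this representation is irreducible.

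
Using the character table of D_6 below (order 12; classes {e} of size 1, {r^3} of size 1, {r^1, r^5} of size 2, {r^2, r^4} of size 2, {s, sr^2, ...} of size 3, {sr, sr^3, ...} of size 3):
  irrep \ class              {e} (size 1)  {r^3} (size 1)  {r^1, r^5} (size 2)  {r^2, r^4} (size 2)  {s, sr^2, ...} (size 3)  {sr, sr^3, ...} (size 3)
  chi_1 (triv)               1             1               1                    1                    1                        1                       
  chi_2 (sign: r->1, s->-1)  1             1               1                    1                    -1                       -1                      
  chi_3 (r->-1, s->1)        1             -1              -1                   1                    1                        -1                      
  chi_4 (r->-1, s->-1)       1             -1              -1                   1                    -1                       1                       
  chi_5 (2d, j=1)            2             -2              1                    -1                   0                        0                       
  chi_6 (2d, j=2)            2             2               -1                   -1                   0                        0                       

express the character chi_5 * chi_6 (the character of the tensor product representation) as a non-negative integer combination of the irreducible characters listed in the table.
chi_5 tensor chi_6 = chi_3 + chi_4 + chi_5 (all other irreducibles have multiplicity 0).

Justification: The character of a tensor product is the pointwise product (chi_5 * chi_6)(C) = chi_5(C) * chi_6(C):
  {e}: (2)*(2), {r^3}: (-2)*(2), {r^1, r^5}: (1)*(-1), {r^2, r^4}: (-1)*(-1), {s, sr^2, ...}: (0)*(0), {sr, sr^3, ...}: (0)*(0)
so (chi_5 * chi_6) takes values
  {e} -> 4, {r^3} -> -4, {r^1, r^5} -> -1, {r^2, r^4} -> 1, {s, sr^2, ...} -> 0, {sr, sr^3, ...} -> 0.
Now take the inner product of this character with each irreducible chi from the table, <chi_5*chi_6, chi> = (1/12) sum_C |C| (chi_5*chi_6)(C) conj(chi(C)):
  <chi_5*chi_6, chi_1> = (1/12)[1*(4)*conj(1) + 1*(-4)*conj(1) + 2*(-1)*conj(1) + 2*(1)*conj(1) + 3*(0)*conj(1) + 3*(0)*conj(1)]
      = (1/12)[(4) + (-4) + (-2) + (2) + (0) + (0)] = 0/12 = 0
  <chi_5*chi_6, chi_2> = (1/12)[1*(4)*conj(1) + 1*(-4)*conj(1) + 2*(-1)*conj(1) + 2*(1)*conj(1) + 3*(0)*conj(-1) + 3*(0)*conj(-1)]
      = (1/12)[(4) + (-4) + (-2) + (2) + (0) + (0)] = 0/12 = 0
  <chi_5*chi_6, chi_3> = (1/12)[1*(4)*conj(1) + 1*(-4)*conj(-1) + 2*(-1)*conj(-1) + 2*(1)*conj(1) + 3*(0)*conj(1) + 3*(0)*conj(-1)]
      = (1/12)[(4) + (4) + (2) + (2) + (0) + (0)] = 12/12 = 1
  <chi_5*chi_6, chi_4> = (1/12)[1*(4)*conj(1) + 1*(-4)*conj(-1) + 2*(-1)*conj(-1) + 2*(1)*conj(1) + 3*(0)*conj(-1) + 3*(0)*conj(1)]
      = (1/12)[(4) + (4) + (2) + (2) + (0) + (0)] = 12/12 = 1
  <chi_5*chi_6, chi_5> = (1/12)[1*(4)*conj(2) + 1*(-4)*conj(-2) + 2*(-1)*conj(1) + 2*(1)*conj(-1) + 3*(0)*conj(0) + 3*(0)*conj(0)]
      = (1/12)[(8) + (8) + (-2) + (-2) + (0) + (0)] = 12/12 = 1
  <chi_5*chi_6, chi_6> = (1/12)[1*(4)*conj(2) + 1*(-4)*conj(2) + 2*(-1)*conj(-1) + 2*(1)*conj(-1) + 3*(0)*conj(0) + 3*(0)*conj(0)]
      = (1/12)[(8) + (-8) + (2) + (-2) + (0) + (0)] = 0/12 = 0
Hence the multiplicities are chi_3: 1, chi_4: 1, chi_5: 1. Dimension check: dim(chi_5)*dim(chi_6) = 2*2 = 4 and sum (mult * dim) = 1*1 + 1*1 + 1*2 = 4.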